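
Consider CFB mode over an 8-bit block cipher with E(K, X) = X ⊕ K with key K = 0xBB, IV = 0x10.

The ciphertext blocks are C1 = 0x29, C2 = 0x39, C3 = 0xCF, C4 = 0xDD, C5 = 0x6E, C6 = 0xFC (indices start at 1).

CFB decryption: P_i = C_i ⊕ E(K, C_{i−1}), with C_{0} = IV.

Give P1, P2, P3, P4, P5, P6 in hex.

P1: E(K, 0x10) = 0xAB; 0x29 ⊕ 0xAB = 0x82.
P2: E(K, 0x29) = 0x92; 0x39 ⊕ 0x92 = 0xAB.
P3: E(K, 0x39) = 0x82; 0xCF ⊕ 0x82 = 0x4D.
P4: E(K, 0xCF) = 0x74; 0xDD ⊕ 0x74 = 0xA9.
P5: E(K, 0xDD) = 0x66; 0x6E ⊕ 0x66 = 0x08.
P6: E(K, 0x6E) = 0xD5; 0xFC ⊕ 0xD5 = 0x29.

P1 = 0x82, P2 = 0xAB, P3 = 0x4D, P4 = 0xA9, P5 = 0x08, P6 = 0x29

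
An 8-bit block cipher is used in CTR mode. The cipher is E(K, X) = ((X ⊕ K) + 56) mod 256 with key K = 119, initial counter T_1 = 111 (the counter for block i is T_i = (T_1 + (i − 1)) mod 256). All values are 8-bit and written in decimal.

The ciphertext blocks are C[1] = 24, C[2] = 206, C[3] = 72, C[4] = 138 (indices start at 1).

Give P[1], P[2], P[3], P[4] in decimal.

CTR decryption: S_i = E(K, T_i) where T_i is the counter for block i; P_i = C_i ⊕ S_i.
P[1]: T = 111, S = E(K, T) = 80; 24 ⊕ 80 = 72.
P[2]: T = 112, S = E(K, T) = 63; 206 ⊕ 63 = 241.
P[3]: T = 113, S = E(K, T) = 62; 72 ⊕ 62 = 118.
P[4]: T = 114, S = E(K, T) = 61; 138 ⊕ 61 = 183.

P[1] = 72, P[2] = 241, P[3] = 118, P[4] = 183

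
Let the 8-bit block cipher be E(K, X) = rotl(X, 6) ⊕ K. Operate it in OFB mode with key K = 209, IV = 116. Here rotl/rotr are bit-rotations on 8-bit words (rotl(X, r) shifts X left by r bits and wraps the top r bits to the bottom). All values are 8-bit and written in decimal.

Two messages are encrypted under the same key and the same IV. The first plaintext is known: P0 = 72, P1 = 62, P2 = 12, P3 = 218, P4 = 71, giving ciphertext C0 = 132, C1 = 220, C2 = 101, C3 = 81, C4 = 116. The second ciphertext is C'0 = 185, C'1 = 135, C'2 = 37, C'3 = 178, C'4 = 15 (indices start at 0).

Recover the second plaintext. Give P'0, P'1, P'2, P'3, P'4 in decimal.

In OFB with a reused IV, both messages share the same keystream S_i, so C_i ⊕ C'_i = P_i ⊕ P'_i and thus P'_i = P_i ⊕ C_i ⊕ C'_i.
P'0: 72 ⊕ 132 ⊕ 185 = 117.
P'1: 62 ⊕ 220 ⊕ 135 = 101.
P'2: 12 ⊕ 101 ⊕ 37 = 76.
P'3: 218 ⊕ 81 ⊕ 178 = 57.
P'4: 71 ⊕ 116 ⊕ 15 = 60.

P'0 = 117, P'1 = 101, P'2 = 76, P'3 = 57, P'4 = 60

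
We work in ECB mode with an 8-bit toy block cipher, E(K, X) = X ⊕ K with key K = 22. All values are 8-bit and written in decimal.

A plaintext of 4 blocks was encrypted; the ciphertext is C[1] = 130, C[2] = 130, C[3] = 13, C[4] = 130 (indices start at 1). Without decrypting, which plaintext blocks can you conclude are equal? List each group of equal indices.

ECB encrypts each block independently with the same key, so equal ciphertext blocks imply equal plaintext blocks.
C[1] = C[2] = C[4] = 130, so P[1] = P[2] = P[4].

P[1] = P[2] = P[4]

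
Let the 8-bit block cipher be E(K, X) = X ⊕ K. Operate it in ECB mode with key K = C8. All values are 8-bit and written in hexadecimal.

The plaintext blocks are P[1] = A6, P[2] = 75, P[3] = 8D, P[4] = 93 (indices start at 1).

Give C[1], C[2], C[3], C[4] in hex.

ECB encryption: C_i = E(K, P_i).
C[1]: E(K, A6) = 6E.
C[2]: E(K, 75) = BD.
C[3]: E(K, 8D) = 45.
C[4]: E(K, 93) = 5B.

C[1] = 6E, C[2] = BD, C[3] = 45, C[4] = 5B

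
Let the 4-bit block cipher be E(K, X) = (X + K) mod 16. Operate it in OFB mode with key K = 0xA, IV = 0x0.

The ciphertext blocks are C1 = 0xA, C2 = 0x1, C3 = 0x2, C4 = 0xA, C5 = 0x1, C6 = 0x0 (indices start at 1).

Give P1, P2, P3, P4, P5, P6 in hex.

OFB decryption: S_i = E(K, S_{i−1}) with S_{0} = IV; P_i = C_i ⊕ S_i.
P1: S = E(K, 0x0) = 0xA; 0xA ⊕ 0xA = 0x0.
P2: S = E(K, 0xA) = 0x4; 0x1 ⊕ 0x4 = 0x5.
P3: S = E(K, 0x4) = 0xE; 0x2 ⊕ 0xE = 0xC.
P4: S = E(K, 0xE) = 0x8; 0xA ⊕ 0x8 = 0x2.
P5: S = E(K, 0x8) = 0x2; 0x1 ⊕ 0x2 = 0x3.
P6: S = E(K, 0x2) = 0xC; 0x0 ⊕ 0xC = 0xC.

P1 = 0x0, P2 = 0x5, P3 = 0xC, P4 = 0x2, P5 = 0x3, P6 = 0xC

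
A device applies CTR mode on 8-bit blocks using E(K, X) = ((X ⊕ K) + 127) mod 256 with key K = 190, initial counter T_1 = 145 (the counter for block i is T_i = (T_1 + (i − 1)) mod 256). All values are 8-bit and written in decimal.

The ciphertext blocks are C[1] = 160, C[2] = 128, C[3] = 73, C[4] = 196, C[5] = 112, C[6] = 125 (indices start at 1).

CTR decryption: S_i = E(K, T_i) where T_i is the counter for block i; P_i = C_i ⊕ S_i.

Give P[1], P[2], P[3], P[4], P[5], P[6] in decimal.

P[1]: T = 145, S = E(K, T) = 174; 160 ⊕ 174 = 14.
P[2]: T = 146, S = E(K, T) = 171; 128 ⊕ 171 = 43.
P[3]: T = 147, S = E(K, T) = 172; 73 ⊕ 172 = 229.
P[4]: T = 148, S = E(K, T) = 169; 196 ⊕ 169 = 109.
P[5]: T = 149, S = E(K, T) = 170; 112 ⊕ 170 = 218.
P[6]: T = 150, S = E(K, T) = 167; 125 ⊕ 167 = 218.

P[1] = 14, P[2] = 43, P[3] = 229, P[4] = 109, P[5] = 218, P[6] = 218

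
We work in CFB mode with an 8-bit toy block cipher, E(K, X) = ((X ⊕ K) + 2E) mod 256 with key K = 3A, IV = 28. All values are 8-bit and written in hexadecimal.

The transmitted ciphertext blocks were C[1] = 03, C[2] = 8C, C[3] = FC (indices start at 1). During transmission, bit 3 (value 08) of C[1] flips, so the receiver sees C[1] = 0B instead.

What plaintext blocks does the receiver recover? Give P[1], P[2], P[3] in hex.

CFB decryption: P_i = C_i ⊕ E(K, C_{i−1}), with C_{0} = IV.
Only C[1] changed, to 0B. In CFB, a change in C_i flips the same bit in P_i and garbles P_{i+1}. Decrypting the received ciphertext:
P[1]: E(K, 28) = 40; 0B ⊕ 40 = 4B.
P[2]: E(K, 0B) = 5F; 8C ⊕ 5F = D3.
P[3]: E(K, 8C) = E4; FC ⊕ E4 = 18.
Blocks that differ from the original plaintext: P[1], P[2].

P[1] = 4B, P[2] = D3, P[3] = 18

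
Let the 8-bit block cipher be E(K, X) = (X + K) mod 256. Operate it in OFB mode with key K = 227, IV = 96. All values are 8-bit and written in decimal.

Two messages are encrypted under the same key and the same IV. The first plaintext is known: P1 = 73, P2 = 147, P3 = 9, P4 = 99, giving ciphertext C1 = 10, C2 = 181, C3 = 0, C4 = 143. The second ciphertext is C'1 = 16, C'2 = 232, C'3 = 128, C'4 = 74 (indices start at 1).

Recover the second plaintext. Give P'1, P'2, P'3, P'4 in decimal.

P'1 = 83, P'2 = 206, P'3 = 137, P'4 = 166

In OFB with a reused IV, both messages share the same keystream S_i, so C_i ⊕ C'_i = P_i ⊕ P'_i and thus P'_i = P_i ⊕ C_i ⊕ C'_i.
P'1: 73 ⊕ 10 ⊕ 16 = 83.
P'2: 147 ⊕ 181 ⊕ 232 = 206.
P'3: 9 ⊕ 0 ⊕ 128 = 137.
P'4: 99 ⊕ 143 ⊕ 74 = 166.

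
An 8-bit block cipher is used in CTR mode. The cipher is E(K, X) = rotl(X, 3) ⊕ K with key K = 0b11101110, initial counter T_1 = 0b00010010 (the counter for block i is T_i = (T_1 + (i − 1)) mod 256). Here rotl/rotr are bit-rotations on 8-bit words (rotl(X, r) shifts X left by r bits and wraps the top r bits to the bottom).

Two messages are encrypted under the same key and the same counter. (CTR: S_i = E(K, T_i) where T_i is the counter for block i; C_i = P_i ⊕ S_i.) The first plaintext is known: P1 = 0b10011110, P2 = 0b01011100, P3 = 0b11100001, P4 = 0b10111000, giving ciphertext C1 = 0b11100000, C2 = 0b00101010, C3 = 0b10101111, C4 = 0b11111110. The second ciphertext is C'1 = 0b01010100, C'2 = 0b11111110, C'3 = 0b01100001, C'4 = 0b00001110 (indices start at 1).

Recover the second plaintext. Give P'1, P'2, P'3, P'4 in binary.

In CTR with a reused counter, both messages share the same keystream S_i, so C_i ⊕ C'_i = P_i ⊕ P'_i and thus P'_i = P_i ⊕ C_i ⊕ C'_i.
P'1: 0b10011110 ⊕ 0b11100000 ⊕ 0b01010100 = 0b00101010.
P'2: 0b01011100 ⊕ 0b00101010 ⊕ 0b11111110 = 0b10001000.
P'3: 0b11100001 ⊕ 0b10101111 ⊕ 0b01100001 = 0b00101111.
P'4: 0b10111000 ⊕ 0b11111110 ⊕ 0b00001110 = 0b01001000.

P'1 = 0b00101010, P'2 = 0b10001000, P'3 = 0b00101111, P'4 = 0b01001000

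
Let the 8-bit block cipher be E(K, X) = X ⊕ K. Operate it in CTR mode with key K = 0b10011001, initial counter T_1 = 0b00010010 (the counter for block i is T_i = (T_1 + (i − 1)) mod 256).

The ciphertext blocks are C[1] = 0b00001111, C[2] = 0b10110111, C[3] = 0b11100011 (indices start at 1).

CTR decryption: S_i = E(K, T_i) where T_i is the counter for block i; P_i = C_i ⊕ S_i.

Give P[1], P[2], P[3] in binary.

P[1] = 0b10000100, P[2] = 0b00111101, P[3] = 0b01101110

P[1]: T = 0b00010010, S = E(K, T) = 0b10001011; 0b00001111 ⊕ 0b10001011 = 0b10000100.
P[2]: T = 0b00010011, S = E(K, T) = 0b10001010; 0b10110111 ⊕ 0b10001010 = 0b00111101.
P[3]: T = 0b00010100, S = E(K, T) = 0b10001101; 0b11100011 ⊕ 0b10001101 = 0b01101110.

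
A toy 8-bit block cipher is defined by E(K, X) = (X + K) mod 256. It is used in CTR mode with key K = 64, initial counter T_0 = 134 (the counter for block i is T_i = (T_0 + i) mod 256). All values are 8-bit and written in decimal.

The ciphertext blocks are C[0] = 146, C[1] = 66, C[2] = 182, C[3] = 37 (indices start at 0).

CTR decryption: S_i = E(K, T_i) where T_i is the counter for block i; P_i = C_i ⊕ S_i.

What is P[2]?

P[2] = 126

P[2]: T = 136, S = E(K, T) = 200; 182 ⊕ 200 = 126.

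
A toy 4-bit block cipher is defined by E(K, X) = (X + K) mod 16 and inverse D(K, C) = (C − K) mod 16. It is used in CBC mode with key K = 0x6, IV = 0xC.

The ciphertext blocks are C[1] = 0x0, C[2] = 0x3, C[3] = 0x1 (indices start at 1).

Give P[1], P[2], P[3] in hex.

P[1] = 0x6, P[2] = 0xD, P[3] = 0x8

CBC decryption: P_i = D(K, C_i) ⊕ C_{i−1}, with C_{0} = IV.
P[1]: D(K, 0x0) = 0xA; 0xA ⊕ 0xC = 0x6.
P[2]: D(K, 0x3) = 0xD; 0xD ⊕ 0x0 = 0xD.
P[3]: D(K, 0x1) = 0xB; 0xB ⊕ 0x3 = 0x8.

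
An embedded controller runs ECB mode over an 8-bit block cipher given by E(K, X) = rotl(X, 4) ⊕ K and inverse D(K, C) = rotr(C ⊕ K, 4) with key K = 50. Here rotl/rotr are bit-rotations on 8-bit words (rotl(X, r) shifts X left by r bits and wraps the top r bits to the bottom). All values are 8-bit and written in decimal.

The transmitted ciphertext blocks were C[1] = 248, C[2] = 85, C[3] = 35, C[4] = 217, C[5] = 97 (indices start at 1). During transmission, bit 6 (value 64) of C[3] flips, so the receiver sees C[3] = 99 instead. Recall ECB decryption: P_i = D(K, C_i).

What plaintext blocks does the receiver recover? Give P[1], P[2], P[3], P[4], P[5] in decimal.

Only C[3] changed, to 99. In ECB, a change in C_i affects only P_i. Decrypting the received ciphertext:
P[1]: D(K, 248) = 172.
P[2]: D(K, 85) = 118.
P[3]: D(K, 99) = 21.
P[4]: D(K, 217) = 190.
P[5]: D(K, 97) = 53.
Blocks that differ from the original plaintext: P[3].

P[1] = 172, P[2] = 118, P[3] = 21, P[4] = 190, P[5] = 53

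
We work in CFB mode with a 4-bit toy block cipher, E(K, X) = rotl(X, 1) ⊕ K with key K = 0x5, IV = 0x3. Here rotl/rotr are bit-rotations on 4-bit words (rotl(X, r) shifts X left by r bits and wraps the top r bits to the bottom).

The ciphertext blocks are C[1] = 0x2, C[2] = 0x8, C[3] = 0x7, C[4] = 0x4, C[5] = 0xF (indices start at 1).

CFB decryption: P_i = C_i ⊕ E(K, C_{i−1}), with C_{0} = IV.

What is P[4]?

P[4]: E(K, 0x7) = 0xB; 0x4 ⊕ 0xB = 0xF.

P[4] = 0xF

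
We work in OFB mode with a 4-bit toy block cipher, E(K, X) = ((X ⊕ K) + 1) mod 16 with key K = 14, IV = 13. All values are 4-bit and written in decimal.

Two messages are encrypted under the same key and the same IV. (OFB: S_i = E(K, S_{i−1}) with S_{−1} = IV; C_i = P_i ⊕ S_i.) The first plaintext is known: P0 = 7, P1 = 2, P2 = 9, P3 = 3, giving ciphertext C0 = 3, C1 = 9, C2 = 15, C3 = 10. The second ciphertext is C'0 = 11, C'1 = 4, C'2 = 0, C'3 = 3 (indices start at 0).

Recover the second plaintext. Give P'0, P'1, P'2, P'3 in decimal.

In OFB with a reused IV, both messages share the same keystream S_i, so C_i ⊕ C'_i = P_i ⊕ P'_i and thus P'_i = P_i ⊕ C_i ⊕ C'_i.
P'0: 7 ⊕ 3 ⊕ 11 = 15.
P'1: 2 ⊕ 9 ⊕ 4 = 15.
P'2: 9 ⊕ 15 ⊕ 0 = 6.
P'3: 3 ⊕ 10 ⊕ 3 = 10.

P'0 = 15, P'1 = 15, P'2 = 6, P'3 = 10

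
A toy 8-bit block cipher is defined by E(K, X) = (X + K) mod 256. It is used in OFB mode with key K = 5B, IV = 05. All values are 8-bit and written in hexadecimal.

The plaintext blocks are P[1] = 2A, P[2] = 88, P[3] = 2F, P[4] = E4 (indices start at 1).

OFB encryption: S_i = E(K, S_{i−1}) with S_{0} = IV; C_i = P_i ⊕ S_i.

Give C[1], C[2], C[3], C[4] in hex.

C[1] = 4A, C[2] = 33, C[3] = 39, C[4] = 95

C[1]: S = E(K, 05) = 60; 2A ⊕ 60 = 4A.
C[2]: S = E(K, 60) = BB; 88 ⊕ BB = 33.
C[3]: S = E(K, BB) = 16; 2F ⊕ 16 = 39.
C[4]: S = E(K, 16) = 71; E4 ⊕ 71 = 95.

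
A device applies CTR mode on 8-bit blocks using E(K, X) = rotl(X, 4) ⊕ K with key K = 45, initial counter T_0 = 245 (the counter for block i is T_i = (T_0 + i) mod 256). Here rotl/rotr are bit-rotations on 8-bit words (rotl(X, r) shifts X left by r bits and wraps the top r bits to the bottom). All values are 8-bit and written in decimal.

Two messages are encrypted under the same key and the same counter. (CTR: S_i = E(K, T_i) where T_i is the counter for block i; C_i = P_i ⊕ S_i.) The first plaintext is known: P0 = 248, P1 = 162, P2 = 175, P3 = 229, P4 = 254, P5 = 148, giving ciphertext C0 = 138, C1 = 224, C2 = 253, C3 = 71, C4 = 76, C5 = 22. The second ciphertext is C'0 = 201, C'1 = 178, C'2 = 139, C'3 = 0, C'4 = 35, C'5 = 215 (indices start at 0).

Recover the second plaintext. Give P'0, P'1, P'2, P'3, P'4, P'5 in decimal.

P'0 = 187, P'1 = 240, P'2 = 217, P'3 = 162, P'4 = 145, P'5 = 85

In CTR with a reused counter, both messages share the same keystream S_i, so C_i ⊕ C'_i = P_i ⊕ P'_i and thus P'_i = P_i ⊕ C_i ⊕ C'_i.
P'0: 248 ⊕ 138 ⊕ 201 = 187.
P'1: 162 ⊕ 224 ⊕ 178 = 240.
P'2: 175 ⊕ 253 ⊕ 139 = 217.
P'3: 229 ⊕ 71 ⊕ 0 = 162.
P'4: 254 ⊕ 76 ⊕ 35 = 145.
P'5: 148 ⊕ 22 ⊕ 215 = 85.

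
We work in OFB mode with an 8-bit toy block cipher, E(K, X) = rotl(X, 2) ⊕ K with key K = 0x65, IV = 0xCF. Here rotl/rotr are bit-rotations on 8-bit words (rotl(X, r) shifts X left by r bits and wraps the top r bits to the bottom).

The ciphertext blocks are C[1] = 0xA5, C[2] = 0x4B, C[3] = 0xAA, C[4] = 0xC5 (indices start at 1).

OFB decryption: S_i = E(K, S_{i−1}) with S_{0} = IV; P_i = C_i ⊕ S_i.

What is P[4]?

P[4] = 0xF5

P[1]: S = E(K, 0xCF) = 0x5A; 0xA5 ⊕ 0x5A = 0xFF.
P[2]: S = E(K, 0x5A) = 0x0C; 0x4B ⊕ 0x0C = 0x47.
P[3]: S = E(K, 0x0C) = 0x55; 0xAA ⊕ 0x55 = 0xFF.
P[4]: S = E(K, 0x55) = 0x30; 0xC5 ⊕ 0x30 = 0xF5.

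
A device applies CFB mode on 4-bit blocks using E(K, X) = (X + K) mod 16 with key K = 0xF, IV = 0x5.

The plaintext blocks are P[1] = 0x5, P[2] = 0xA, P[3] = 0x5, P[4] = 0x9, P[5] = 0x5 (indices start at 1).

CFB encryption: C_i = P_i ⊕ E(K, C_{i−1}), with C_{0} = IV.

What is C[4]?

C[1]: E(K, 0x5) = 0x4; 0x5 ⊕ 0x4 = 0x1.
C[2]: E(K, 0x1) = 0x0; 0xA ⊕ 0x0 = 0xA.
C[3]: E(K, 0xA) = 0x9; 0x5 ⊕ 0x9 = 0xC.
C[4]: E(K, 0xC) = 0xB; 0x9 ⊕ 0xB = 0x2.

C[4] = 0x2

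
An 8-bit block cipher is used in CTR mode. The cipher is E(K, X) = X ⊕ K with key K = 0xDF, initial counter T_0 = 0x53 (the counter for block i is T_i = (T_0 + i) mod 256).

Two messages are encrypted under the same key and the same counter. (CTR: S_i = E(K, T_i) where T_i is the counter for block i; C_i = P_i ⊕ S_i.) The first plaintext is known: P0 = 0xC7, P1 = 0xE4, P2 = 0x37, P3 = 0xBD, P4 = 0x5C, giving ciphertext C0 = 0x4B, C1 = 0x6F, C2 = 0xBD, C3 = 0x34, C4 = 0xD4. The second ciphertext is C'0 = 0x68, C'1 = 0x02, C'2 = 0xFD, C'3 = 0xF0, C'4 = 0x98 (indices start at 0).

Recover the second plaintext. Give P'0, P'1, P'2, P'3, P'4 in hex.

In CTR with a reused counter, both messages share the same keystream S_i, so C_i ⊕ C'_i = P_i ⊕ P'_i and thus P'_i = P_i ⊕ C_i ⊕ C'_i.
P'0: 0xC7 ⊕ 0x4B ⊕ 0x68 = 0xE4.
P'1: 0xE4 ⊕ 0x6F ⊕ 0x02 = 0x89.
P'2: 0x37 ⊕ 0xBD ⊕ 0xFD = 0x77.
P'3: 0xBD ⊕ 0x34 ⊕ 0xF0 = 0x79.
P'4: 0x5C ⊕ 0xD4 ⊕ 0x98 = 0x10.

P'0 = 0xE4, P'1 = 0x89, P'2 = 0x77, P'3 = 0x79, P'4 = 0x10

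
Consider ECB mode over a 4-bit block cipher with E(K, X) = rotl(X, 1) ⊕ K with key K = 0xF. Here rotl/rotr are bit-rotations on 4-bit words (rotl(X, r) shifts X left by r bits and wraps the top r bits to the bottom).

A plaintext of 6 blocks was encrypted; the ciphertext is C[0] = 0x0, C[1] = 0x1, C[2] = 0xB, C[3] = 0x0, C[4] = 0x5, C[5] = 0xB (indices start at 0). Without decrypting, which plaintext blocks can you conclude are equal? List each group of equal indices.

ECB encrypts each block independently with the same key, so equal ciphertext blocks imply equal plaintext blocks.
C[0] = C[3] = 0x0, so P[0] = P[3].
C[2] = C[5] = 0xB, so P[2] = P[5].

P[0] = P[3]; P[2] = P[5]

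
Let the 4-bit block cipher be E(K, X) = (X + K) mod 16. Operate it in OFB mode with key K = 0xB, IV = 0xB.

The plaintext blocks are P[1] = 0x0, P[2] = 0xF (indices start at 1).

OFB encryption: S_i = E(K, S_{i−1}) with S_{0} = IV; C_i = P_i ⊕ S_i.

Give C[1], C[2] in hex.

C[1] = 0x6, C[2] = 0xE

C[1]: S = E(K, 0xB) = 0x6; 0x0 ⊕ 0x6 = 0x6.
C[2]: S = E(K, 0x6) = 0x1; 0xF ⊕ 0x1 = 0xE.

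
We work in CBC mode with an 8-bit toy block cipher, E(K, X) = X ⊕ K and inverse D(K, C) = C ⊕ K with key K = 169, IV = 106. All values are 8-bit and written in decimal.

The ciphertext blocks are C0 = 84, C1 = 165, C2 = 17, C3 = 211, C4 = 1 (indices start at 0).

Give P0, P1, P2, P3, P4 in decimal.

P0 = 151, P1 = 88, P2 = 29, P3 = 107, P4 = 123

CBC decryption: P_i = D(K, C_i) ⊕ C_{i−1}, with C_{−1} = IV.
P0: D(K, 84) = 253; 253 ⊕ 106 = 151.
P1: D(K, 165) = 12; 12 ⊕ 84 = 88.
P2: D(K, 17) = 184; 184 ⊕ 165 = 29.
P3: D(K, 211) = 122; 122 ⊕ 17 = 107.
P4: D(K, 1) = 168; 168 ⊕ 211 = 123.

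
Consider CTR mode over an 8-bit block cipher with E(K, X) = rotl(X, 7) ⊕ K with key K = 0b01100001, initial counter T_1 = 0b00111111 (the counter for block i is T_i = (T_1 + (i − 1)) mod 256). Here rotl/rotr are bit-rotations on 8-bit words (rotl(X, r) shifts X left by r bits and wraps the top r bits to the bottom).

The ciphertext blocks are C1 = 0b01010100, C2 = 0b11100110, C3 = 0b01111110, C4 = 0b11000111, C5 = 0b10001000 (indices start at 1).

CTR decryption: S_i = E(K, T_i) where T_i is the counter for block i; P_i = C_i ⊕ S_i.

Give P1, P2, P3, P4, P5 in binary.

P1 = 0b10101010, P2 = 0b10100111, P3 = 0b10111111, P4 = 0b10000111, P5 = 0b01001000

P1: T = 0b00111111, S = E(K, T) = 0b11111110; 0b01010100 ⊕ 0b11111110 = 0b10101010.
P2: T = 0b01000000, S = E(K, T) = 0b01000001; 0b11100110 ⊕ 0b01000001 = 0b10100111.
P3: T = 0b01000001, S = E(K, T) = 0b11000001; 0b01111110 ⊕ 0b11000001 = 0b10111111.
P4: T = 0b01000010, S = E(K, T) = 0b01000000; 0b11000111 ⊕ 0b01000000 = 0b10000111.
P5: T = 0b01000011, S = E(K, T) = 0b11000000; 0b10001000 ⊕ 0b11000000 = 0b01001000.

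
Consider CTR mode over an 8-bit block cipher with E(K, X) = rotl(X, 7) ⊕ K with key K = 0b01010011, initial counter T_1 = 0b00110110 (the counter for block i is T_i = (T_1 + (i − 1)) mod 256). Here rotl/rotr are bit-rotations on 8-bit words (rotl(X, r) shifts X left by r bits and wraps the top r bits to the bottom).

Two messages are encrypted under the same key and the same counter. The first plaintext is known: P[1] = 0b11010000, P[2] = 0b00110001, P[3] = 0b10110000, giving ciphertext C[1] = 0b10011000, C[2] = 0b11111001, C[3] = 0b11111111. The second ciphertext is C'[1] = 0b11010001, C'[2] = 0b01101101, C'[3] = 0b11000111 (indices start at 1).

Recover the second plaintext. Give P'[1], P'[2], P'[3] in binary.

P'[1] = 0b10011001, P'[2] = 0b10100101, P'[3] = 0b10001000

In CTR with a reused counter, both messages share the same keystream S_i, so C_i ⊕ C'_i = P_i ⊕ P'_i and thus P'_i = P_i ⊕ C_i ⊕ C'_i.
P'[1]: 0b11010000 ⊕ 0b10011000 ⊕ 0b11010001 = 0b10011001.
P'[2]: 0b00110001 ⊕ 0b11111001 ⊕ 0b01101101 = 0b10100101.
P'[3]: 0b10110000 ⊕ 0b11111111 ⊕ 0b11000111 = 0b10001000.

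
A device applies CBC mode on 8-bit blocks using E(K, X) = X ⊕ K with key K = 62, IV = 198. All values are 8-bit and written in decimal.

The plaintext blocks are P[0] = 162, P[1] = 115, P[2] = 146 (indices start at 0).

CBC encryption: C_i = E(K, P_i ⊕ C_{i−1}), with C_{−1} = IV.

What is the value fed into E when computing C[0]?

100

C[0]: P[0] ⊕ 198 = 100; E(K, 100) = 90.
So the input to E for block [0] is 100.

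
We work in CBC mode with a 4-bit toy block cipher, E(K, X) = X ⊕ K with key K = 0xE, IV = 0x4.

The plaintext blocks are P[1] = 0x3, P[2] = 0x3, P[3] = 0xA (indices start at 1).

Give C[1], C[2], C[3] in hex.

C[1] = 0x9, C[2] = 0x4, C[3] = 0x0

CBC encryption: C_i = E(K, P_i ⊕ C_{i−1}), with C_{0} = IV.
C[1]: P[1] ⊕ 0x4 = 0x7; E(K, 0x7) = 0x9.
C[2]: P[2] ⊕ 0x9 = 0xA; E(K, 0xA) = 0x4.
C[3]: P[3] ⊕ 0x4 = 0xE; E(K, 0xE) = 0x0.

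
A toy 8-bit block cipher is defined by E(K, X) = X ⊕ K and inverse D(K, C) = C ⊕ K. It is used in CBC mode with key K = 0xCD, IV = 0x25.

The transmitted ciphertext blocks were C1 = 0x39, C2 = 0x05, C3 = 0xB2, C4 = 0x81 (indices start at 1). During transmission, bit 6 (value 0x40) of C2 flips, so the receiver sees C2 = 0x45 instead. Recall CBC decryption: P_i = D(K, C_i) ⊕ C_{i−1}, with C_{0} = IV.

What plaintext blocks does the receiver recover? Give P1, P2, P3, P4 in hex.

P1 = 0xD1, P2 = 0xB1, P3 = 0x3A, P4 = 0xFE

Only C2 changed, to 0x45. In CBC, a change in C_i garbles P_i and flips the same bit in P_{i+1}. Decrypting the received ciphertext:
P1: D(K, 0x39) = 0xF4; 0xF4 ⊕ 0x25 = 0xD1.
P2: D(K, 0x45) = 0x88; 0x88 ⊕ 0x39 = 0xB1.
P3: D(K, 0xB2) = 0x7F; 0x7F ⊕ 0x45 = 0x3A.
P4: D(K, 0x81) = 0x4C; 0x4C ⊕ 0xB2 = 0xFE.
Blocks that differ from the original plaintext: P2, P3.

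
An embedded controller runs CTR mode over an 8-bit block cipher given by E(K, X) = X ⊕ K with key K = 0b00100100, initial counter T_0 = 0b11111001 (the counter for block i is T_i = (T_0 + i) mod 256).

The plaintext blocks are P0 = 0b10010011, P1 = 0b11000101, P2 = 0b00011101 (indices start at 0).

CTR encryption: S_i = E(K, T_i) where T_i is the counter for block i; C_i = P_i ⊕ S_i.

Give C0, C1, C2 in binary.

C0: T = 0b11111001, S = E(K, T) = 0b11011101; 0b10010011 ⊕ 0b11011101 = 0b01001110.
C1: T = 0b11111010, S = E(K, T) = 0b11011110; 0b11000101 ⊕ 0b11011110 = 0b00011011.
C2: T = 0b11111011, S = E(K, T) = 0b11011111; 0b00011101 ⊕ 0b11011111 = 0b11000010.

C0 = 0b01001110, C1 = 0b00011011, C2 = 0b11000010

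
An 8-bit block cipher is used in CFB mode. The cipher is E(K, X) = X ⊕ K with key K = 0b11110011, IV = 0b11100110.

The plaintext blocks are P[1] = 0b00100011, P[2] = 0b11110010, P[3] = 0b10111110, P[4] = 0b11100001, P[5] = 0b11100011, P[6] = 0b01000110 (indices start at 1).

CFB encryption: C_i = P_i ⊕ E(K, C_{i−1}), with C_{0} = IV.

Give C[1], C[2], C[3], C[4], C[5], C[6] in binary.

C[1]: E(K, 0b11100110) = 0b00010101; 0b00100011 ⊕ 0b00010101 = 0b00110110.
C[2]: E(K, 0b00110110) = 0b11000101; 0b11110010 ⊕ 0b11000101 = 0b00110111.
C[3]: E(K, 0b00110111) = 0b11000100; 0b10111110 ⊕ 0b11000100 = 0b01111010.
C[4]: E(K, 0b01111010) = 0b10001001; 0b11100001 ⊕ 0b10001001 = 0b01101000.
C[5]: E(K, 0b01101000) = 0b10011011; 0b11100011 ⊕ 0b10011011 = 0b01111000.
C[6]: E(K, 0b01111000) = 0b10001011; 0b01000110 ⊕ 0b10001011 = 0b11001101.

C[1] = 0b00110110, C[2] = 0b00110111, C[3] = 0b01111010, C[4] = 0b01101000, C[5] = 0b01111000, C[6] = 0b11001101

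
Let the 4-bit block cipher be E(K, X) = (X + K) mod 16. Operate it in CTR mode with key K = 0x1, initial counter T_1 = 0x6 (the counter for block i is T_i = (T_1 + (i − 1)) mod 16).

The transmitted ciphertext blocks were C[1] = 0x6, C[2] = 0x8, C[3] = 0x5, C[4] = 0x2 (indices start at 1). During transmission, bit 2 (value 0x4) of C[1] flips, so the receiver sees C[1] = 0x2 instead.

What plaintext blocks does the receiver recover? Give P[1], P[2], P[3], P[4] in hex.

CTR decryption: S_i = E(K, T_i) where T_i is the counter for block i; P_i = C_i ⊕ S_i.
Only C[1] changed, to 0x2. In CTR, a change in C_i flips the same bit in P_i only; the keystream is unaffected. Decrypting the received ciphertext:
P[1]: T = 0x6, S = E(K, T) = 0x7; 0x2 ⊕ 0x7 = 0x5.
P[2]: T = 0x7, S = E(K, T) = 0x8; 0x8 ⊕ 0x8 = 0x0.
P[3]: T = 0x8, S = E(K, T) = 0x9; 0x5 ⊕ 0x9 = 0xC.
P[4]: T = 0x9, S = E(K, T) = 0xA; 0x2 ⊕ 0xA = 0x8.
Blocks that differ from the original plaintext: P[1].

P[1] = 0x5, P[2] = 0x0, P[3] = 0xC, P[4] = 0x8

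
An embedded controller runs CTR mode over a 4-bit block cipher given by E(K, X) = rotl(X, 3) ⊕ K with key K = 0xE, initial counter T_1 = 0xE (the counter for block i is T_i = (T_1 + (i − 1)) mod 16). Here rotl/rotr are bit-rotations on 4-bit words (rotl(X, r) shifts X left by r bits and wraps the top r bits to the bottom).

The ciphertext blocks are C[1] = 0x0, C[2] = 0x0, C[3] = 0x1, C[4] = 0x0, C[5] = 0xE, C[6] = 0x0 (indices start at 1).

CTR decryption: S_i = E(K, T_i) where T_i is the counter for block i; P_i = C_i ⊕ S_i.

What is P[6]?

P[6] = 0x7

P[6]: T = 0x3, S = E(K, T) = 0x7; 0x0 ⊕ 0x7 = 0x7.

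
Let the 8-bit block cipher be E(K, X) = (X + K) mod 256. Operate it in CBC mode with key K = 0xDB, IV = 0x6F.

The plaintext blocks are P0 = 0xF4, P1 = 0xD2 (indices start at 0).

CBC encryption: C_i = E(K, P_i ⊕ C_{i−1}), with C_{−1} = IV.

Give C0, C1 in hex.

C0: P0 ⊕ 0x6F = 0x9B; E(K, 0x9B) = 0x76.
C1: P1 ⊕ 0x76 = 0xA4; E(K, 0xA4) = 0x7F.

C0 = 0x76, C1 = 0x7F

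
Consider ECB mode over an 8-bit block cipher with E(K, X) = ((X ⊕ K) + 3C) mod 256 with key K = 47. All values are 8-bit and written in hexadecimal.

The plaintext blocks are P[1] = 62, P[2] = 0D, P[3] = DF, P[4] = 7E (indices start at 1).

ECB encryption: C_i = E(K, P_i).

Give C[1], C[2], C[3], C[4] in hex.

C[1] = 61, C[2] = 86, C[3] = D4, C[4] = 75

C[1]: E(K, 62) = 61.
C[2]: E(K, 0D) = 86.
C[3]: E(K, DF) = D4.
C[4]: E(K, 7E) = 75.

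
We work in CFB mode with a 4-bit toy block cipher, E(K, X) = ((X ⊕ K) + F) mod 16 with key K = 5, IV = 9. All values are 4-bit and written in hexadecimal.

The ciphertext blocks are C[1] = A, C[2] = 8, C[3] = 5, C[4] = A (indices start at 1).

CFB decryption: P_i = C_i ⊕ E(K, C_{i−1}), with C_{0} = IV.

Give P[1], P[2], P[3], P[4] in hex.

P[1]: E(K, 9) = B; A ⊕ B = 1.
P[2]: E(K, A) = E; 8 ⊕ E = 6.
P[3]: E(K, 8) = C; 5 ⊕ C = 9.
P[4]: E(K, 5) = F; A ⊕ F = 5.

P[1] = 1, P[2] = 6, P[3] = 9, P[4] = 5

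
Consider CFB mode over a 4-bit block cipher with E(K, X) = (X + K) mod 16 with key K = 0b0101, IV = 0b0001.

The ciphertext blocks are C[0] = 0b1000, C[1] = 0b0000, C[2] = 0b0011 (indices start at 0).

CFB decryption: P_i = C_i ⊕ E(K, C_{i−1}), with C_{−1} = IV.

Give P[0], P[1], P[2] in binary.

P[0]: E(K, 0b0001) = 0b0110; 0b1000 ⊕ 0b0110 = 0b1110.
P[1]: E(K, 0b1000) = 0b1101; 0b0000 ⊕ 0b1101 = 0b1101.
P[2]: E(K, 0b0000) = 0b0101; 0b0011 ⊕ 0b0101 = 0b0110.

P[0] = 0b1110, P[1] = 0b1101, P[2] = 0b0110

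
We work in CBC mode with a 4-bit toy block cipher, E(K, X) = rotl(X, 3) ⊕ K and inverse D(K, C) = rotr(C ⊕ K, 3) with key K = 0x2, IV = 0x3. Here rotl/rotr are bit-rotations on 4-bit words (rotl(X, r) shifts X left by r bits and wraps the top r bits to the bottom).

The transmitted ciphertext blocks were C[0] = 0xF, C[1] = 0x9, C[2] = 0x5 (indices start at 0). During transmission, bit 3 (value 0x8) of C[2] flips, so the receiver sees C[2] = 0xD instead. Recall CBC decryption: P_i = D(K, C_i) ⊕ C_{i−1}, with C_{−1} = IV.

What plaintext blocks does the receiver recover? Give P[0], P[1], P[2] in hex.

Only C[2] changed, to 0xD. In CBC, a change in C_i garbles P_i and flips the same bit in P_{i+1}. Decrypting the received ciphertext:
P[0]: D(K, 0xF) = 0xB; 0xB ⊕ 0x3 = 0x8.
P[1]: D(K, 0x9) = 0x7; 0x7 ⊕ 0xF = 0x8.
P[2]: D(K, 0xD) = 0xF; 0xF ⊕ 0x9 = 0x6.
Blocks that differ from the original plaintext: P[2].

P[0] = 0x8, P[1] = 0x8, P[2] = 0x6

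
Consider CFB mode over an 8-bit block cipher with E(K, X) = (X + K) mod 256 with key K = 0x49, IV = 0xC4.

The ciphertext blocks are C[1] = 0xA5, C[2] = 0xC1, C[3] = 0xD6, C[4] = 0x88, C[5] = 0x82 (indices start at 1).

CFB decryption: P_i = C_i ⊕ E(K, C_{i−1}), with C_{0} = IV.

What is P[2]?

P[2]: E(K, 0xA5) = 0xEE; 0xC1 ⊕ 0xEE = 0x2F.

P[2] = 0x2F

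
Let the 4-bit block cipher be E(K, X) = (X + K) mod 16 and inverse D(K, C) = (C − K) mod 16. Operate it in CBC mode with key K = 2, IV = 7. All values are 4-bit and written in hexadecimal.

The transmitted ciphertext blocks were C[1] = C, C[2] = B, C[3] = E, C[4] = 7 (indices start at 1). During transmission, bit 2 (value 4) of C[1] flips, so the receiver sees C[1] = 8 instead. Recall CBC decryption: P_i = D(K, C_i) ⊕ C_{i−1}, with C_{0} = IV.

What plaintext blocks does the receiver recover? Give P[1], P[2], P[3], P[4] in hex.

P[1] = 1, P[2] = 1, P[3] = 7, P[4] = B

Only C[1] changed, to 8. In CBC, a change in C_i garbles P_i and flips the same bit in P_{i+1}. Decrypting the received ciphertext:
P[1]: D(K, 8) = 6; 6 ⊕ 7 = 1.
P[2]: D(K, B) = 9; 9 ⊕ 8 = 1.
P[3]: D(K, E) = C; C ⊕ B = 7.
P[4]: D(K, 7) = 5; 5 ⊕ E = B.
Blocks that differ from the original plaintext: P[1], P[2].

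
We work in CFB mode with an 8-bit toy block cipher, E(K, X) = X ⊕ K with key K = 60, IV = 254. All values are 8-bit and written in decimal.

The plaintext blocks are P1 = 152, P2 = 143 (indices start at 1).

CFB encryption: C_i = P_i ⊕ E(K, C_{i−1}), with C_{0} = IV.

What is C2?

C1: E(K, 254) = 194; 152 ⊕ 194 = 90.
C2: E(K, 90) = 102; 143 ⊕ 102 = 233.

C2 = 233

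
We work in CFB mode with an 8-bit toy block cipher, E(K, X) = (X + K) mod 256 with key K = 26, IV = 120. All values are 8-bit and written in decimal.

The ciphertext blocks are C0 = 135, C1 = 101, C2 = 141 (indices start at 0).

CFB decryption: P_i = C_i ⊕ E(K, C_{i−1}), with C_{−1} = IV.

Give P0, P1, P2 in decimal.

P0 = 21, P1 = 196, P2 = 242

P0: E(K, 120) = 146; 135 ⊕ 146 = 21.
P1: E(K, 135) = 161; 101 ⊕ 161 = 196.
P2: E(K, 101) = 127; 141 ⊕ 127 = 242.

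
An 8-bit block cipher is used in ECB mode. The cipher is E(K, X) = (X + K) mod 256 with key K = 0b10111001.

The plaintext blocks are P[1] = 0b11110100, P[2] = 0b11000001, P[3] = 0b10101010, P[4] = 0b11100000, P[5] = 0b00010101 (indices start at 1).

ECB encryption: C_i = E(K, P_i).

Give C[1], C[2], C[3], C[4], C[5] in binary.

C[1]: E(K, 0b11110100) = 0b10101101.
C[2]: E(K, 0b11000001) = 0b01111010.
C[3]: E(K, 0b10101010) = 0b01100011.
C[4]: E(K, 0b11100000) = 0b10011001.
C[5]: E(K, 0b00010101) = 0b11001110.

C[1] = 0b10101101, C[2] = 0b01111010, C[3] = 0b01100011, C[4] = 0b10011001, C[5] = 0b11001110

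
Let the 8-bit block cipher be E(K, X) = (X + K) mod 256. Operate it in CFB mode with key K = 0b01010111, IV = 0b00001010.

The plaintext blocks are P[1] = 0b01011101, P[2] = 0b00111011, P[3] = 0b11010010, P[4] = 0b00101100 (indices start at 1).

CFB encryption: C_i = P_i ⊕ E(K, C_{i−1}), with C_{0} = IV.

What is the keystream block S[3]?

0b11111111

C[1]: E(K, 0b00001010) = 0b01100001; 0b01011101 ⊕ 0b01100001 = 0b00111100.
C[2]: E(K, 0b00111100) = 0b10010011; 0b00111011 ⊕ 0b10010011 = 0b10101000.
C[3]: E(K, 0b10101000) = 0b11111111; 0b11010010 ⊕ 0b11111111 = 0b00101101.
So S[3] = 0b11111111.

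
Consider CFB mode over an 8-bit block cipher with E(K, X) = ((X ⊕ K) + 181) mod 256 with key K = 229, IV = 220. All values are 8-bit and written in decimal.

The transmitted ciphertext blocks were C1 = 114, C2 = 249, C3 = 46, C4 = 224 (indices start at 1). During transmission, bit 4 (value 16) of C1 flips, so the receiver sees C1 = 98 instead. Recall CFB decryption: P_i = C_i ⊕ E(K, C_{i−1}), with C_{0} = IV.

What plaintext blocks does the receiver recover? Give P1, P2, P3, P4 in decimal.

P1 = 140, P2 = 197, P3 = 255, P4 = 96

Only C1 changed, to 98. In CFB, a change in C_i flips the same bit in P_i and garbles P_{i+1}. Decrypting the received ciphertext:
P1: E(K, 220) = 238; 98 ⊕ 238 = 140.
P2: E(K, 98) = 60; 249 ⊕ 60 = 197.
P3: E(K, 249) = 209; 46 ⊕ 209 = 255.
P4: E(K, 46) = 128; 224 ⊕ 128 = 96.
Blocks that differ from the original plaintext: P1, P2.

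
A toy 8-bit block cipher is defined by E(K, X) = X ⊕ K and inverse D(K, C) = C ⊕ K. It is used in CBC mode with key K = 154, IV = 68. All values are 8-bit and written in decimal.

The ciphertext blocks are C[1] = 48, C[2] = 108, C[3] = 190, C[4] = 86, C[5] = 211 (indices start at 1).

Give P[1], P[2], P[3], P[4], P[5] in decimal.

CBC decryption: P_i = D(K, C_i) ⊕ C_{i−1}, with C_{0} = IV.
P[1]: D(K, 48) = 170; 170 ⊕ 68 = 238.
P[2]: D(K, 108) = 246; 246 ⊕ 48 = 198.
P[3]: D(K, 190) = 36; 36 ⊕ 108 = 72.
P[4]: D(K, 86) = 204; 204 ⊕ 190 = 114.
P[5]: D(K, 211) = 73; 73 ⊕ 86 = 31.

P[1] = 238, P[2] = 198, P[3] = 72, P[4] = 114, P[5] = 31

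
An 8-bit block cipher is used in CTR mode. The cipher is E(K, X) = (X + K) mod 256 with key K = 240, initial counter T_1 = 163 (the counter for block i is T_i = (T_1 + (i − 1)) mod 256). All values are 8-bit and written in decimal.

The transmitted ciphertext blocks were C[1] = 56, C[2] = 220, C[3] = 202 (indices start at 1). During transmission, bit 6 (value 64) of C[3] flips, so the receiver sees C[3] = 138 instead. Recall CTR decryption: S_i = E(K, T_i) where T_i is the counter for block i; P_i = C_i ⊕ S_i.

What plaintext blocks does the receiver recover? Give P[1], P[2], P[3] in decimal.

Only C[3] changed, to 138. In CTR, a change in C_i flips the same bit in P_i only; the keystream is unaffected. Decrypting the received ciphertext:
P[1]: T = 163, S = E(K, T) = 147; 56 ⊕ 147 = 171.
P[2]: T = 164, S = E(K, T) = 148; 220 ⊕ 148 = 72.
P[3]: T = 165, S = E(K, T) = 149; 138 ⊕ 149 = 31.
Blocks that differ from the original plaintext: P[3].

P[1] = 171, P[2] = 72, P[3] = 31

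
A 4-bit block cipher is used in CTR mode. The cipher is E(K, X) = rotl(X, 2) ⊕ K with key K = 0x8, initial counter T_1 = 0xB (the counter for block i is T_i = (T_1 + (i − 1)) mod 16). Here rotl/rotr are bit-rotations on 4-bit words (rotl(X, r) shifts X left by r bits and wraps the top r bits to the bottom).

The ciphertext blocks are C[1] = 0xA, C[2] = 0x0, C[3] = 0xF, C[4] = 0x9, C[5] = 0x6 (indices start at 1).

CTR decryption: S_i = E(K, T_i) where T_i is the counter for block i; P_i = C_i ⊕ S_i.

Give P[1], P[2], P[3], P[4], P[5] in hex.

P[1] = 0xC, P[2] = 0xB, P[3] = 0x0, P[4] = 0xA, P[5] = 0x1

P[1]: T = 0xB, S = E(K, T) = 0x6; 0xA ⊕ 0x6 = 0xC.
P[2]: T = 0xC, S = E(K, T) = 0xB; 0x0 ⊕ 0xB = 0xB.
P[3]: T = 0xD, S = E(K, T) = 0xF; 0xF ⊕ 0xF = 0x0.
P[4]: T = 0xE, S = E(K, T) = 0x3; 0x9 ⊕ 0x3 = 0xA.
P[5]: T = 0xF, S = E(K, T) = 0x7; 0x6 ⊕ 0x7 = 0x1.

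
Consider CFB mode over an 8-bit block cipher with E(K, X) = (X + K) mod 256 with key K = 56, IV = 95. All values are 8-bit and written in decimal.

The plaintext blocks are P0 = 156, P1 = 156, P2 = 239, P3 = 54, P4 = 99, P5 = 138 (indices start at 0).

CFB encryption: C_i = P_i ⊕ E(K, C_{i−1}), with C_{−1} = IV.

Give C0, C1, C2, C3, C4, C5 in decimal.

C0 = 11, C1 = 223, C2 = 248, C3 = 6, C4 = 93, C5 = 31

C0: E(K, 95) = 151; 156 ⊕ 151 = 11.
C1: E(K, 11) = 67; 156 ⊕ 67 = 223.
C2: E(K, 223) = 23; 239 ⊕ 23 = 248.
C3: E(K, 248) = 48; 54 ⊕ 48 = 6.
C4: E(K, 6) = 62; 99 ⊕ 62 = 93.
C5: E(K, 93) = 149; 138 ⊕ 149 = 31.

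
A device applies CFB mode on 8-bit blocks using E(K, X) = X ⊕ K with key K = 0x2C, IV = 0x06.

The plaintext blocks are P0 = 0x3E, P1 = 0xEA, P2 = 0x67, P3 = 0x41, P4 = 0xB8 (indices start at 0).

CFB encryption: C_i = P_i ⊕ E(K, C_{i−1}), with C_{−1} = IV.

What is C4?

C0: E(K, 0x06) = 0x2A; 0x3E ⊕ 0x2A = 0x14.
C1: E(K, 0x14) = 0x38; 0xEA ⊕ 0x38 = 0xD2.
C2: E(K, 0xD2) = 0xFE; 0x67 ⊕ 0xFE = 0x99.
C3: E(K, 0x99) = 0xB5; 0x41 ⊕ 0xB5 = 0xF4.
C4: E(K, 0xF4) = 0xD8; 0xB8 ⊕ 0xD8 = 0x60.

C4 = 0x60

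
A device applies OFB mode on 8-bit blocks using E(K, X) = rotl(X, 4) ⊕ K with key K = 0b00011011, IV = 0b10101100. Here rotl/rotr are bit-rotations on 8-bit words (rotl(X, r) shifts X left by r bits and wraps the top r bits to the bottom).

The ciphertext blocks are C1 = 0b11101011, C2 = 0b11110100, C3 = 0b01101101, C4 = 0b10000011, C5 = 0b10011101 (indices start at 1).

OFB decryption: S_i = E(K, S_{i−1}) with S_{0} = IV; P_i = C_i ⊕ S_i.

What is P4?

P4 = 0b00101111

P1: S = E(K, 0b10101100) = 0b11010001; 0b11101011 ⊕ 0b11010001 = 0b00111010.
P2: S = E(K, 0b11010001) = 0b00000110; 0b11110100 ⊕ 0b00000110 = 0b11110010.
P3: S = E(K, 0b00000110) = 0b01111011; 0b01101101 ⊕ 0b01111011 = 0b00010110.
P4: S = E(K, 0b01111011) = 0b10101100; 0b10000011 ⊕ 0b10101100 = 0b00101111.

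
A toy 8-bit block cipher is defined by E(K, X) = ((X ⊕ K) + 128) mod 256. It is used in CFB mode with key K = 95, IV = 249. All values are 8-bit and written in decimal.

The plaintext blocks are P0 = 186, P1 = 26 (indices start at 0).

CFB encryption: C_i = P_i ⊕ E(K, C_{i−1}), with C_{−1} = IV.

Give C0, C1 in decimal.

C0 = 156, C1 = 89

C0: E(K, 249) = 38; 186 ⊕ 38 = 156.
C1: E(K, 156) = 67; 26 ⊕ 67 = 89.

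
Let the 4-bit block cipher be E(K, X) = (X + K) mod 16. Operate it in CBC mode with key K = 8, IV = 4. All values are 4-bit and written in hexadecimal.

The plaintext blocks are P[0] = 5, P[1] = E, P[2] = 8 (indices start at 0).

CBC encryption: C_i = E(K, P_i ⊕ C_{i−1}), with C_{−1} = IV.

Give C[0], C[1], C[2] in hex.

C[0]: P[0] ⊕ 4 = 1; E(K, 1) = 9.
C[1]: P[1] ⊕ 9 = 7; E(K, 7) = F.
C[2]: P[2] ⊕ F = 7; E(K, 7) = F.

C[0] = 9, C[1] = F, C[2] = F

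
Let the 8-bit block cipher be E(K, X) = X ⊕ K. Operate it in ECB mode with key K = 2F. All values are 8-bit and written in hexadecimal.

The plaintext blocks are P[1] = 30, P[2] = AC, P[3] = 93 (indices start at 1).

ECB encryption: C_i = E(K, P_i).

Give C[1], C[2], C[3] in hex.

C[1] = 1F, C[2] = 83, C[3] = BC

C[1]: E(K, 30) = 1F.
C[2]: E(K, AC) = 83.
C[3]: E(K, 93) = BC.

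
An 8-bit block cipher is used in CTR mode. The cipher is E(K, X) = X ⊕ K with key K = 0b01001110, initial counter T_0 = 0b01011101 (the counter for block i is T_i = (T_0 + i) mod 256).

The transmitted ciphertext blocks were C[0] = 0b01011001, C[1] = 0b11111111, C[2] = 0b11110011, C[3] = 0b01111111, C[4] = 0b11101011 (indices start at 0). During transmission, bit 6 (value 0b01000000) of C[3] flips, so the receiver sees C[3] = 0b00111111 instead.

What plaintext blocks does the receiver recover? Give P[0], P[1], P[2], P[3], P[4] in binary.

P[0] = 0b01001010, P[1] = 0b11101111, P[2] = 0b11100010, P[3] = 0b00010001, P[4] = 0b11000100

CTR decryption: S_i = E(K, T_i) where T_i is the counter for block i; P_i = C_i ⊕ S_i.
Only C[3] changed, to 0b00111111. In CTR, a change in C_i flips the same bit in P_i only; the keystream is unaffected. Decrypting the received ciphertext:
P[0]: T = 0b01011101, S = E(K, T) = 0b00010011; 0b01011001 ⊕ 0b00010011 = 0b01001010.
P[1]: T = 0b01011110, S = E(K, T) = 0b00010000; 0b11111111 ⊕ 0b00010000 = 0b11101111.
P[2]: T = 0b01011111, S = E(K, T) = 0b00010001; 0b11110011 ⊕ 0b00010001 = 0b11100010.
P[3]: T = 0b01100000, S = E(K, T) = 0b00101110; 0b00111111 ⊕ 0b00101110 = 0b00010001.
P[4]: T = 0b01100001, S = E(K, T) = 0b00101111; 0b11101011 ⊕ 0b00101111 = 0b11000100.
Blocks that differ from the original plaintext: P[3].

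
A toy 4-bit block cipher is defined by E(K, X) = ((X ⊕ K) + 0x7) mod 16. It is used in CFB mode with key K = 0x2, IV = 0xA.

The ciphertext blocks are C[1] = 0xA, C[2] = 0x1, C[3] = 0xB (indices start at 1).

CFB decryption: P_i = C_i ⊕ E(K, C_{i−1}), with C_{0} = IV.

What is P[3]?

P[3]: E(K, 0x1) = 0xA; 0xB ⊕ 0xA = 0x1.

P[3] = 0x1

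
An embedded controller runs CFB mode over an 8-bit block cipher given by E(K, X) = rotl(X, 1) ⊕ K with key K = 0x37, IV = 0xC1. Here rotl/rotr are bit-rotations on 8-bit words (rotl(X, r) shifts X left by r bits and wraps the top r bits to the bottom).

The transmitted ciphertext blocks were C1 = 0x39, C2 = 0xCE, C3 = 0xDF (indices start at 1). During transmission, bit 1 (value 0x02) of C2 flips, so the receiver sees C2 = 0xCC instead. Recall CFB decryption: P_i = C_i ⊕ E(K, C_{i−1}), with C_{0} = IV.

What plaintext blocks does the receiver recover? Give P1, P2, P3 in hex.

Only C2 changed, to 0xCC. In CFB, a change in C_i flips the same bit in P_i and garbles P_{i+1}. Decrypting the received ciphertext:
P1: E(K, 0xC1) = 0xB4; 0x39 ⊕ 0xB4 = 0x8D.
P2: E(K, 0x39) = 0x45; 0xCC ⊕ 0x45 = 0x89.
P3: E(K, 0xCC) = 0xAE; 0xDF ⊕ 0xAE = 0x71.
Blocks that differ from the original plaintext: P2, P3.

P1 = 0x8D, P2 = 0x89, P3 = 0x71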